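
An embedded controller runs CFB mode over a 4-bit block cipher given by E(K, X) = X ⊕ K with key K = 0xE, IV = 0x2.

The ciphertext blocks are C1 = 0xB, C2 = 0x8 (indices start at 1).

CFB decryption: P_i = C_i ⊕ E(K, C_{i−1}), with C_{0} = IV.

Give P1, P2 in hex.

P1: E(K, 0x2) = 0xC; 0xB ⊕ 0xC = 0x7.
P2: E(K, 0xB) = 0x5; 0x8 ⊕ 0x5 = 0xD.

P1 = 0x7, P2 = 0xD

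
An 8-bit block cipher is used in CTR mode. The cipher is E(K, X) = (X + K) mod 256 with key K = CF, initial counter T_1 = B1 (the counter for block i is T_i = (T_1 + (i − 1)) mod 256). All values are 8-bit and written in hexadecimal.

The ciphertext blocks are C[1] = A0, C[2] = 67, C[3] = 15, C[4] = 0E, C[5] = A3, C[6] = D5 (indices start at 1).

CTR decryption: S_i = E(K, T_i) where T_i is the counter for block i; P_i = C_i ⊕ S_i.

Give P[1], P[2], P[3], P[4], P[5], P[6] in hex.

P[1] = 20, P[2] = E6, P[3] = 97, P[4] = 8D, P[5] = 27, P[6] = 50

P[1]: T = B1, S = E(K, T) = 80; A0 ⊕ 80 = 20.
P[2]: T = B2, S = E(K, T) = 81; 67 ⊕ 81 = E6.
P[3]: T = B3, S = E(K, T) = 82; 15 ⊕ 82 = 97.
P[4]: T = B4, S = E(K, T) = 83; 0E ⊕ 83 = 8D.
P[5]: T = B5, S = E(K, T) = 84; A3 ⊕ 84 = 27.
P[6]: T = B6, S = E(K, T) = 85; D5 ⊕ 85 = 50.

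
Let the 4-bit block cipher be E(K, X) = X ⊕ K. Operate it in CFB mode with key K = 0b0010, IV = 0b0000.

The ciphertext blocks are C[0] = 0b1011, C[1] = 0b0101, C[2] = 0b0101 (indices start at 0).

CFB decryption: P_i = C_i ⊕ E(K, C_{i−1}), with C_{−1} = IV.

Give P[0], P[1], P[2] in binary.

P[0] = 0b1001, P[1] = 0b1100, P[2] = 0b0010

P[0]: E(K, 0b0000) = 0b0010; 0b1011 ⊕ 0b0010 = 0b1001.
P[1]: E(K, 0b1011) = 0b1001; 0b0101 ⊕ 0b1001 = 0b1100.
P[2]: E(K, 0b0101) = 0b0111; 0b0101 ⊕ 0b0111 = 0b0010.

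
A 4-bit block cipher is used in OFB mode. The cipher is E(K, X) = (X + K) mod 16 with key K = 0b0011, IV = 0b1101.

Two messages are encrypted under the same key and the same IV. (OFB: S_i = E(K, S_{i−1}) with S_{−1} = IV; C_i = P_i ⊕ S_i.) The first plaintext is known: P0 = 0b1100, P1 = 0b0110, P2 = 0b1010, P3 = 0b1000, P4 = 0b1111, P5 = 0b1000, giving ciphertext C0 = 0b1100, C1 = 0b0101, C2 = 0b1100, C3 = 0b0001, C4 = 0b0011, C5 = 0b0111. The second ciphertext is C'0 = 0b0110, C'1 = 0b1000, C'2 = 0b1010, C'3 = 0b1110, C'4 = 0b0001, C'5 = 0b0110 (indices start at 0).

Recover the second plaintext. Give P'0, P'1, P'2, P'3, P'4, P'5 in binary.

In OFB with a reused IV, both messages share the same keystream S_i, so C_i ⊕ C'_i = P_i ⊕ P'_i and thus P'_i = P_i ⊕ C_i ⊕ C'_i.
P'0: 0b1100 ⊕ 0b1100 ⊕ 0b0110 = 0b0110.
P'1: 0b0110 ⊕ 0b0101 ⊕ 0b1000 = 0b1011.
P'2: 0b1010 ⊕ 0b1100 ⊕ 0b1010 = 0b1100.
P'3: 0b1000 ⊕ 0b0001 ⊕ 0b1110 = 0b0111.
P'4: 0b1111 ⊕ 0b0011 ⊕ 0b0001 = 0b1101.
P'5: 0b1000 ⊕ 0b0111 ⊕ 0b0110 = 0b1001.

P'0 = 0b0110, P'1 = 0b1011, P'2 = 0b1100, P'3 = 0b0111, P'4 = 0b1101, P'5 = 0b1001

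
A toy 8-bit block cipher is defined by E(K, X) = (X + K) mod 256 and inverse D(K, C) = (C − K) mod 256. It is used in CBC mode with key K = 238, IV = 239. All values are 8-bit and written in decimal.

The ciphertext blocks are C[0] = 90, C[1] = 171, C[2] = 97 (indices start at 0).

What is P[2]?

P[2] = 216

CBC decryption: P_i = D(K, C_i) ⊕ C_{i−1}, with C_{−1} = IV.
P[2]: D(K, 97) = 115; 115 ⊕ 171 = 216.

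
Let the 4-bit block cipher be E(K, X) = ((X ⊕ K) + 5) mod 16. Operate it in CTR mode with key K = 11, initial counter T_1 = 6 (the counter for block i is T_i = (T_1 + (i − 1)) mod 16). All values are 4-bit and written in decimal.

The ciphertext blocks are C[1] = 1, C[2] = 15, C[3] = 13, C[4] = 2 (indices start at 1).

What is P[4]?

CTR decryption: S_i = E(K, T_i) where T_i is the counter for block i; P_i = C_i ⊕ S_i.
P[4]: T = 9, S = E(K, T) = 7; 2 ⊕ 7 = 5.

P[4] = 5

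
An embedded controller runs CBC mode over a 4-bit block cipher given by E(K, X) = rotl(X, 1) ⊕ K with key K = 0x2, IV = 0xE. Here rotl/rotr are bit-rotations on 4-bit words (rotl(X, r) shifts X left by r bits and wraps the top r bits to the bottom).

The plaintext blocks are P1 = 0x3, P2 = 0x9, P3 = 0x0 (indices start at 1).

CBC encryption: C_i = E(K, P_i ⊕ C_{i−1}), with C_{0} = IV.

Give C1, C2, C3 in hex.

C1 = 0x9, C2 = 0x2, C3 = 0x6

C1: P1 ⊕ 0xE = 0xD; E(K, 0xD) = 0x9.
C2: P2 ⊕ 0x9 = 0x0; E(K, 0x0) = 0x2.
C3: P3 ⊕ 0x2 = 0x2; E(K, 0x2) = 0x6.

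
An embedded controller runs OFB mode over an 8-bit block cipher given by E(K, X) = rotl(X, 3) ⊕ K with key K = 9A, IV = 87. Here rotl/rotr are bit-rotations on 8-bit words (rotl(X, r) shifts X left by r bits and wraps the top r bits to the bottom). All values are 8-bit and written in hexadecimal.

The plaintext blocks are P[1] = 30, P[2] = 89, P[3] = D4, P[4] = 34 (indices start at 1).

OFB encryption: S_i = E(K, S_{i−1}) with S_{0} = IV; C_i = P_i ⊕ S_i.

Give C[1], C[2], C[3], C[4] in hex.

C[1]: S = E(K, 87) = A6; 30 ⊕ A6 = 96.
C[2]: S = E(K, A6) = AF; 89 ⊕ AF = 26.
C[3]: S = E(K, AF) = E7; D4 ⊕ E7 = 33.
C[4]: S = E(K, E7) = A5; 34 ⊕ A5 = 91.

C[1] = 96, C[2] = 26, C[3] = 33, C[4] = 91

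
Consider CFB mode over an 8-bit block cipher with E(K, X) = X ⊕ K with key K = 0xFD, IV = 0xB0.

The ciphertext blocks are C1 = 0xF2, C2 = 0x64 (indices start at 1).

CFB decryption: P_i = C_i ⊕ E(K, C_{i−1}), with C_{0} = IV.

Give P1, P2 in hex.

P1 = 0xBF, P2 = 0x6B

P1: E(K, 0xB0) = 0x4D; 0xF2 ⊕ 0x4D = 0xBF.
P2: E(K, 0xF2) = 0x0F; 0x64 ⊕ 0x0F = 0x6B.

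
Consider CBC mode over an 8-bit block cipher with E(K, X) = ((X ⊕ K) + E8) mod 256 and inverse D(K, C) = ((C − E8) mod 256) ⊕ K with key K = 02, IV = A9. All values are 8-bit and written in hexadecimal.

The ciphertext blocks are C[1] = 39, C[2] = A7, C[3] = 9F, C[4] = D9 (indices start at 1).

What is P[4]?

CBC decryption: P_i = D(K, C_i) ⊕ C_{i−1}, with C_{0} = IV.
P[4]: D(K, D9) = F3; F3 ⊕ 9F = 6C.

P[4] = 6C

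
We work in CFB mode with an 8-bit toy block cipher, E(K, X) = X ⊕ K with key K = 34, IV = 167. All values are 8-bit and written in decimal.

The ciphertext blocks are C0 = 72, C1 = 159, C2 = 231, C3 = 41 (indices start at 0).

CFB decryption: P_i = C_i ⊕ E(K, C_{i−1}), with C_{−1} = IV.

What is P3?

P3: E(K, 231) = 197; 41 ⊕ 197 = 236.

P3 = 236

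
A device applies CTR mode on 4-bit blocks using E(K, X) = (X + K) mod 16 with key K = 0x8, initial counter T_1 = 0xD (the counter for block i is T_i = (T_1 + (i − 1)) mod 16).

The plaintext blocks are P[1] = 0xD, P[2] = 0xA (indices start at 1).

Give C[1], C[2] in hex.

CTR encryption: S_i = E(K, T_i) where T_i is the counter for block i; C_i = P_i ⊕ S_i.
C[1]: T = 0xD, S = E(K, T) = 0x5; 0xD ⊕ 0x5 = 0x8.
C[2]: T = 0xE, S = E(K, T) = 0x6; 0xA ⊕ 0x6 = 0xC.

C[1] = 0x8, C[2] = 0xC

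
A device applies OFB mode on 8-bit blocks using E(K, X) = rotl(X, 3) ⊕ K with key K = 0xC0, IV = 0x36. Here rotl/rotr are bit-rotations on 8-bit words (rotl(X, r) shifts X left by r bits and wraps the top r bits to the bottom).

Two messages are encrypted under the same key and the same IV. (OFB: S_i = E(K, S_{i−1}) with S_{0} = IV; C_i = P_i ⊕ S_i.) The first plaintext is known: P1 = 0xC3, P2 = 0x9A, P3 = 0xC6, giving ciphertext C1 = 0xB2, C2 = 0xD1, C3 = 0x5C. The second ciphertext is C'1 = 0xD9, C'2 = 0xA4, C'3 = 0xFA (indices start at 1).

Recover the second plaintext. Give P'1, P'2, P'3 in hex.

P'1 = 0xA8, P'2 = 0xEF, P'3 = 0x60

In OFB with a reused IV, both messages share the same keystream S_i, so C_i ⊕ C'_i = P_i ⊕ P'_i and thus P'_i = P_i ⊕ C_i ⊕ C'_i.
P'1: 0xC3 ⊕ 0xB2 ⊕ 0xD9 = 0xA8.
P'2: 0x9A ⊕ 0xD1 ⊕ 0xA4 = 0xEF.
P'3: 0xC6 ⊕ 0x5C ⊕ 0xFA = 0x60.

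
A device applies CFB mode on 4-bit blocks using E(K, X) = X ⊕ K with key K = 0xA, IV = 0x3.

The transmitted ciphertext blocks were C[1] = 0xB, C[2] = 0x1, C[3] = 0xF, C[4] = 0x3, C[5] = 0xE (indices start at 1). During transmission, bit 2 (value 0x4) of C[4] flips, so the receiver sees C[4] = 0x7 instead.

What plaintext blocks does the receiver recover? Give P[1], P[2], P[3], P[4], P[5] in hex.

CFB decryption: P_i = C_i ⊕ E(K, C_{i−1}), with C_{0} = IV.
Only C[4] changed, to 0x7. In CFB, a change in C_i flips the same bit in P_i and garbles P_{i+1}. Decrypting the received ciphertext:
P[1]: E(K, 0x3) = 0x9; 0xB ⊕ 0x9 = 0x2.
P[2]: E(K, 0xB) = 0x1; 0x1 ⊕ 0x1 = 0x0.
P[3]: E(K, 0x1) = 0xB; 0xF ⊕ 0xB = 0x4.
P[4]: E(K, 0xF) = 0x5; 0x7 ⊕ 0x5 = 0x2.
P[5]: E(K, 0x7) = 0xD; 0xE ⊕ 0xD = 0x3.
Blocks that differ from the original plaintext: P[4], P[5].

P[1] = 0x2, P[2] = 0x0, P[3] = 0x4, P[4] = 0x2, P[5] = 0x3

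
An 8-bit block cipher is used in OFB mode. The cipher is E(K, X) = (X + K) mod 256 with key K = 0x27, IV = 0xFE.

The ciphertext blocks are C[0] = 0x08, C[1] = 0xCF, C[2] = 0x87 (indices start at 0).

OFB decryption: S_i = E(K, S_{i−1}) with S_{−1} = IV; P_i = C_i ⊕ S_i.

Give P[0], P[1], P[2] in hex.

P[0] = 0x2D, P[1] = 0x83, P[2] = 0xF4

P[0]: S = E(K, 0xFE) = 0x25; 0x08 ⊕ 0x25 = 0x2D.
P[1]: S = E(K, 0x25) = 0x4C; 0xCF ⊕ 0x4C = 0x83.
P[2]: S = E(K, 0x4C) = 0x73; 0x87 ⊕ 0x73 = 0xF4.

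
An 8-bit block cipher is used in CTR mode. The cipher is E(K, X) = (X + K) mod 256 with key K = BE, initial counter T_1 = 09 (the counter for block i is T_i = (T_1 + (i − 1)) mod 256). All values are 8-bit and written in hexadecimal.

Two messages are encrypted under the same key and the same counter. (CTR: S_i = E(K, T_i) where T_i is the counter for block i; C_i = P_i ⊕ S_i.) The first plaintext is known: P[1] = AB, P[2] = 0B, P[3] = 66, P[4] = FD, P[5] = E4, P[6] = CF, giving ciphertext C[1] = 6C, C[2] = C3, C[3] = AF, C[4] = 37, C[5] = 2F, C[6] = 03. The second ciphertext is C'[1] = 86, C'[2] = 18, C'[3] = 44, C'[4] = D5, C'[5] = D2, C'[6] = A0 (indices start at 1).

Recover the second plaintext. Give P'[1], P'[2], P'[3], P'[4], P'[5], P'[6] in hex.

In CTR with a reused counter, both messages share the same keystream S_i, so C_i ⊕ C'_i = P_i ⊕ P'_i and thus P'_i = P_i ⊕ C_i ⊕ C'_i.
P'[1]: AB ⊕ 6C ⊕ 86 = 41.
P'[2]: 0B ⊕ C3 ⊕ 18 = D0.
P'[3]: 66 ⊕ AF ⊕ 44 = 8D.
P'[4]: FD ⊕ 37 ⊕ D5 = 1F.
P'[5]: E4 ⊕ 2F ⊕ D2 = 19.
P'[6]: CF ⊕ 03 ⊕ A0 = 6C.

P'[1] = 41, P'[2] = D0, P'[3] = 8D, P'[4] = 1F, P'[5] = 19, P'[6] = 6C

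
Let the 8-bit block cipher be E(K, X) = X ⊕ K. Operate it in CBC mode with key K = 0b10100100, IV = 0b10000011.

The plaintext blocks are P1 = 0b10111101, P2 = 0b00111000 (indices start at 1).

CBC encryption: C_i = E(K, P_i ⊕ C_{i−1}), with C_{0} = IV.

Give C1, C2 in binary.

C1: P1 ⊕ 0b10000011 = 0b00111110; E(K, 0b00111110) = 0b10011010.
C2: P2 ⊕ 0b10011010 = 0b10100010; E(K, 0b10100010) = 0b00000110.

C1 = 0b10011010, C2 = 0b00000110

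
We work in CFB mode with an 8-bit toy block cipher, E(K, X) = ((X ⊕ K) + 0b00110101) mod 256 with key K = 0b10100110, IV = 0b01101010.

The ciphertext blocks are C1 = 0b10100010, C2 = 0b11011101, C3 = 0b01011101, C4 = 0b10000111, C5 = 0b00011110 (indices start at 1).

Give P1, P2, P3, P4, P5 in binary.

CFB decryption: P_i = C_i ⊕ E(K, C_{i−1}), with C_{0} = IV.
P1: E(K, 0b01101010) = 0b00000001; 0b10100010 ⊕ 0b00000001 = 0b10100011.
P2: E(K, 0b10100010) = 0b00111001; 0b11011101 ⊕ 0b00111001 = 0b11100100.
P3: E(K, 0b11011101) = 0b10110000; 0b01011101 ⊕ 0b10110000 = 0b11101101.
P4: E(K, 0b01011101) = 0b00110000; 0b10000111 ⊕ 0b00110000 = 0b10110111.
P5: E(K, 0b10000111) = 0b01010110; 0b00011110 ⊕ 0b01010110 = 0b01001000.

P1 = 0b10100011, P2 = 0b11100100, P3 = 0b11101101, P4 = 0b10110111, P5 = 0b01001000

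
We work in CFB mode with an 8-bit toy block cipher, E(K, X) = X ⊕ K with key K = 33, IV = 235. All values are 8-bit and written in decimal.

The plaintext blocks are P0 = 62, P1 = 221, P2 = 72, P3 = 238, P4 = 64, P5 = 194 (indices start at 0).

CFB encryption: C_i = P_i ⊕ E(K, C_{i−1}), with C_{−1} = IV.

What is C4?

C0: E(K, 235) = 202; 62 ⊕ 202 = 244.
C1: E(K, 244) = 213; 221 ⊕ 213 = 8.
C2: E(K, 8) = 41; 72 ⊕ 41 = 97.
C3: E(K, 97) = 64; 238 ⊕ 64 = 174.
C4: E(K, 174) = 143; 64 ⊕ 143 = 207.

C4 = 207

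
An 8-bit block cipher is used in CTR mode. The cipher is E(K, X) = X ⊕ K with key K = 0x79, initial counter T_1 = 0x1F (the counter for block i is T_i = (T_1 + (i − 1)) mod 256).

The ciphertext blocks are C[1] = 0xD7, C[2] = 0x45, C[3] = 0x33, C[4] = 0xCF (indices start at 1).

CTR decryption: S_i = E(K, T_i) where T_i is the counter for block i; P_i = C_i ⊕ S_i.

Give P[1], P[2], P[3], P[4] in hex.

P[1]: T = 0x1F, S = E(K, T) = 0x66; 0xD7 ⊕ 0x66 = 0xB1.
P[2]: T = 0x20, S = E(K, T) = 0x59; 0x45 ⊕ 0x59 = 0x1C.
P[3]: T = 0x21, S = E(K, T) = 0x58; 0x33 ⊕ 0x58 = 0x6B.
P[4]: T = 0x22, S = E(K, T) = 0x5B; 0xCF ⊕ 0x5B = 0x94.

P[1] = 0xB1, P[2] = 0x1C, P[3] = 0x6B, P[4] = 0x94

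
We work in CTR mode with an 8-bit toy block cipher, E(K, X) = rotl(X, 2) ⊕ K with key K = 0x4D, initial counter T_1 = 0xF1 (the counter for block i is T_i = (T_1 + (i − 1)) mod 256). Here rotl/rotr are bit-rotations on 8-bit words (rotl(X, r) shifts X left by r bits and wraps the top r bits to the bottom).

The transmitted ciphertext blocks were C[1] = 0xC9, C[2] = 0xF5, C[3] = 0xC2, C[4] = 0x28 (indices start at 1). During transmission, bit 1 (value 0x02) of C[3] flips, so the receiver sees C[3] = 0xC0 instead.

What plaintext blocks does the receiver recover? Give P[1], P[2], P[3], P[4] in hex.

P[1] = 0x43, P[2] = 0x73, P[3] = 0x42, P[4] = 0xB6

CTR decryption: S_i = E(K, T_i) where T_i is the counter for block i; P_i = C_i ⊕ S_i.
Only C[3] changed, to 0xC0. In CTR, a change in C_i flips the same bit in P_i only; the keystream is unaffected. Decrypting the received ciphertext:
P[1]: T = 0xF1, S = E(K, T) = 0x8A; 0xC9 ⊕ 0x8A = 0x43.
P[2]: T = 0xF2, S = E(K, T) = 0x86; 0xF5 ⊕ 0x86 = 0x73.
P[3]: T = 0xF3, S = E(K, T) = 0x82; 0xC0 ⊕ 0x82 = 0x42.
P[4]: T = 0xF4, S = E(K, T) = 0x9E; 0x28 ⊕ 0x9E = 0xB6.
Blocks that differ from the original plaintext: P[3].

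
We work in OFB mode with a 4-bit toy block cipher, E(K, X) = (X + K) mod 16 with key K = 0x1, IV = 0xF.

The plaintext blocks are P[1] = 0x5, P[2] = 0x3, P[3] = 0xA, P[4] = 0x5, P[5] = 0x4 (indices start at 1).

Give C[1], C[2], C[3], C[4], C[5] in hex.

C[1] = 0x5, C[2] = 0x2, C[3] = 0x8, C[4] = 0x6, C[5] = 0x0

OFB encryption: S_i = E(K, S_{i−1}) with S_{0} = IV; C_i = P_i ⊕ S_i.
C[1]: S = E(K, 0xF) = 0x0; 0x5 ⊕ 0x0 = 0x5.
C[2]: S = E(K, 0x0) = 0x1; 0x3 ⊕ 0x1 = 0x2.
C[3]: S = E(K, 0x1) = 0x2; 0xA ⊕ 0x2 = 0x8.
C[4]: S = E(K, 0x2) = 0x3; 0x5 ⊕ 0x3 = 0x6.
C[5]: S = E(K, 0x3) = 0x4; 0x4 ⊕ 0x4 = 0x0.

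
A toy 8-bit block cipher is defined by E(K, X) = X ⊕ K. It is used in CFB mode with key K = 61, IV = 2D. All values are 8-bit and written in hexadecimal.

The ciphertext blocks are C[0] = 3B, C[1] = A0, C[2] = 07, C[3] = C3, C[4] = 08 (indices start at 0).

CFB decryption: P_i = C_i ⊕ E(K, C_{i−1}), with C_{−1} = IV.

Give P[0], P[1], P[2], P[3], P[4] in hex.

P[0]: E(K, 2D) = 4C; 3B ⊕ 4C = 77.
P[1]: E(K, 3B) = 5A; A0 ⊕ 5A = FA.
P[2]: E(K, A0) = C1; 07 ⊕ C1 = C6.
P[3]: E(K, 07) = 66; C3 ⊕ 66 = A5.
P[4]: E(K, C3) = A2; 08 ⊕ A2 = AA.

P[0] = 77, P[1] = FA, P[2] = C6, P[3] = A5, P[4] = AA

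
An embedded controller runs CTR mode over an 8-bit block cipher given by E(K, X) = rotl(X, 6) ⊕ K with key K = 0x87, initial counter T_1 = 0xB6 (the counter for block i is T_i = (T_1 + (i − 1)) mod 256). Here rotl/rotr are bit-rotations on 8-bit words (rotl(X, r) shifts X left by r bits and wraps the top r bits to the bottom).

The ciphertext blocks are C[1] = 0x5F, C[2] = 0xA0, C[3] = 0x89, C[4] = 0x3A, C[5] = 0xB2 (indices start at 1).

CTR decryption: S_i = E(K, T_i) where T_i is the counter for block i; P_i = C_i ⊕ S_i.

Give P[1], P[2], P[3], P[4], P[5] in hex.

P[1]: T = 0xB6, S = E(K, T) = 0x2A; 0x5F ⊕ 0x2A = 0x75.
P[2]: T = 0xB7, S = E(K, T) = 0x6A; 0xA0 ⊕ 0x6A = 0xCA.
P[3]: T = 0xB8, S = E(K, T) = 0xA9; 0x89 ⊕ 0xA9 = 0x20.
P[4]: T = 0xB9, S = E(K, T) = 0xE9; 0x3A ⊕ 0xE9 = 0xD3.
P[5]: T = 0xBA, S = E(K, T) = 0x29; 0xB2 ⊕ 0x29 = 0x9B.

P[1] = 0x75, P[2] = 0xCA, P[3] = 0x20, P[4] = 0xD3, P[5] = 0x9B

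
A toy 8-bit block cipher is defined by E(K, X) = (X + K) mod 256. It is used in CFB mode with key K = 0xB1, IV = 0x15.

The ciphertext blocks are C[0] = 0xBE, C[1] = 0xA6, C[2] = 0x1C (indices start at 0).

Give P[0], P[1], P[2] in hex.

CFB decryption: P_i = C_i ⊕ E(K, C_{i−1}), with C_{−1} = IV.
P[0]: E(K, 0x15) = 0xC6; 0xBE ⊕ 0xC6 = 0x78.
P[1]: E(K, 0xBE) = 0x6F; 0xA6 ⊕ 0x6F = 0xC9.
P[2]: E(K, 0xA6) = 0x57; 0x1C ⊕ 0x57 = 0x4B.

P[0] = 0x78, P[1] = 0xC9, P[2] = 0x4B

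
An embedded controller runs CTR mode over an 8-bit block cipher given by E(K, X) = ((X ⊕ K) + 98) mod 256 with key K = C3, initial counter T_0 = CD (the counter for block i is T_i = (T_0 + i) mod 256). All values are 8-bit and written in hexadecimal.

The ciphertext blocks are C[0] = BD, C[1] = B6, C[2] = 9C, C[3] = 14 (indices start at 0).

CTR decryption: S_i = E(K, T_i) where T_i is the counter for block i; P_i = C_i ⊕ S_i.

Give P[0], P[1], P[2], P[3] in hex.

P[0]: T = CD, S = E(K, T) = A6; BD ⊕ A6 = 1B.
P[1]: T = CE, S = E(K, T) = A5; B6 ⊕ A5 = 13.
P[2]: T = CF, S = E(K, T) = A4; 9C ⊕ A4 = 38.
P[3]: T = D0, S = E(K, T) = AB; 14 ⊕ AB = BF.

P[0] = 1B, P[1] = 13, P[2] = 38, P[3] = BF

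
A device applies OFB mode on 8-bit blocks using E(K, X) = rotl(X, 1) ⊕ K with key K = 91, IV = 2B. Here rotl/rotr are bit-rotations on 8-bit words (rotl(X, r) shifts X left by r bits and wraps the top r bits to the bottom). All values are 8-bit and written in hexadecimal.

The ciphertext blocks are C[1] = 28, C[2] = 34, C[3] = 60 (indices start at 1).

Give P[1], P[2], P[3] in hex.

OFB decryption: S_i = E(K, S_{i−1}) with S_{0} = IV; P_i = C_i ⊕ S_i.
P[1]: S = E(K, 2B) = C7; 28 ⊕ C7 = EF.
P[2]: S = E(K, C7) = 1E; 34 ⊕ 1E = 2A.
P[3]: S = E(K, 1E) = AD; 60 ⊕ AD = CD.

P[1] = EF, P[2] = 2A, P[3] = CD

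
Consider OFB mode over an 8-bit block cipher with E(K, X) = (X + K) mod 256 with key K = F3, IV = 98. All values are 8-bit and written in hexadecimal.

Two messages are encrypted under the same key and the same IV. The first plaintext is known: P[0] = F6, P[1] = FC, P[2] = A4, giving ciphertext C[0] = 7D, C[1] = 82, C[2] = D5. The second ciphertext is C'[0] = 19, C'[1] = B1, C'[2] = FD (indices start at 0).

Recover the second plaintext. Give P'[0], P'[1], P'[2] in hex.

P'[0] = 92, P'[1] = CF, P'[2] = 8C

In OFB with a reused IV, both messages share the same keystream S_i, so C_i ⊕ C'_i = P_i ⊕ P'_i and thus P'_i = P_i ⊕ C_i ⊕ C'_i.
P'[0]: F6 ⊕ 7D ⊕ 19 = 92.
P'[1]: FC ⊕ 82 ⊕ B1 = CF.
P'[2]: A4 ⊕ D5 ⊕ FD = 8C.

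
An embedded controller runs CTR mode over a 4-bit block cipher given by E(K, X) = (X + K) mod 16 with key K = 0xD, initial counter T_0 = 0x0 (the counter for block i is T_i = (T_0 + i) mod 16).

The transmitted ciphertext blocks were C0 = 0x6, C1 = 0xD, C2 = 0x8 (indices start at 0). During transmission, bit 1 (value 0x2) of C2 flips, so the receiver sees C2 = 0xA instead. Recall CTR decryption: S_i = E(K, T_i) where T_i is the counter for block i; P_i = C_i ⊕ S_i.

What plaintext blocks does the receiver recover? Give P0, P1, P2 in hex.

P0 = 0xB, P1 = 0x3, P2 = 0x5

Only C2 changed, to 0xA. In CTR, a change in C_i flips the same bit in P_i only; the keystream is unaffected. Decrypting the received ciphertext:
P0: T = 0x0, S = E(K, T) = 0xD; 0x6 ⊕ 0xD = 0xB.
P1: T = 0x1, S = E(K, T) = 0xE; 0xD ⊕ 0xE = 0x3.
P2: T = 0x2, S = E(K, T) = 0xF; 0xA ⊕ 0xF = 0x5.
Blocks that differ from the original plaintext: P2.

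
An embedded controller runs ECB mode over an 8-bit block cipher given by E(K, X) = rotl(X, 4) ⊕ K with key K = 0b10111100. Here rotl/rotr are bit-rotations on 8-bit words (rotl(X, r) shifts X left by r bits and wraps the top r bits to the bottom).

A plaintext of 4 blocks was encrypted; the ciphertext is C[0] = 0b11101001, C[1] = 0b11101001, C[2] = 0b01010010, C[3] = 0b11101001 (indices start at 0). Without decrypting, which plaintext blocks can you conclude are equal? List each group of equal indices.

P[0] = P[1] = P[3]

ECB encrypts each block independently with the same key, so equal ciphertext blocks imply equal plaintext blocks.
C[0] = C[1] = C[3] = 0b11101001, so P[0] = P[1] = P[3].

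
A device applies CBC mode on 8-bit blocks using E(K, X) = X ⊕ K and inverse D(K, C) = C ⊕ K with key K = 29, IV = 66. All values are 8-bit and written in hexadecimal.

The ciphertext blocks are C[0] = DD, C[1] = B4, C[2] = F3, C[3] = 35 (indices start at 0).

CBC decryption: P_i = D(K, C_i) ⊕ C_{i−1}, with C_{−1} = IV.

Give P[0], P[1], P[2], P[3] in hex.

P[0] = 92, P[1] = 40, P[2] = 6E, P[3] = EF

P[0]: D(K, DD) = F4; F4 ⊕ 66 = 92.
P[1]: D(K, B4) = 9D; 9D ⊕ DD = 40.
P[2]: D(K, F3) = DA; DA ⊕ B4 = 6E.
P[3]: D(K, 35) = 1C; 1C ⊕ F3 = EF.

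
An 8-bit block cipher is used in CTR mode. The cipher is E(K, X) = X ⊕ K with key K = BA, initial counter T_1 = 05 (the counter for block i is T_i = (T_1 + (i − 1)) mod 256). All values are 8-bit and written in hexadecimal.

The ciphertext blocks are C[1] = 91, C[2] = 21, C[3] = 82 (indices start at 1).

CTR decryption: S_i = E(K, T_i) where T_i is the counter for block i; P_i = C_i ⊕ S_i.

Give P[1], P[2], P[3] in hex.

P[1] = 2E, P[2] = 9D, P[3] = 3F

P[1]: T = 05, S = E(K, T) = BF; 91 ⊕ BF = 2E.
P[2]: T = 06, S = E(K, T) = BC; 21 ⊕ BC = 9D.
P[3]: T = 07, S = E(K, T) = BD; 82 ⊕ BD = 3F.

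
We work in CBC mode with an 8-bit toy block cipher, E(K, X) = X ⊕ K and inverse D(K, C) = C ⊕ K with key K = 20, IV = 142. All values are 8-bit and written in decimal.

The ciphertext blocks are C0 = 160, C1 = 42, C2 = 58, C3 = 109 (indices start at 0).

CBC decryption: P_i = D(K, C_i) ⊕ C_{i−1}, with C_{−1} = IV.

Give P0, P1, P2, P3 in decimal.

P0: D(K, 160) = 180; 180 ⊕ 142 = 58.
P1: D(K, 42) = 62; 62 ⊕ 160 = 158.
P2: D(K, 58) = 46; 46 ⊕ 42 = 4.
P3: D(K, 109) = 121; 121 ⊕ 58 = 67.

P0 = 58, P1 = 158, P2 = 4, P3 = 67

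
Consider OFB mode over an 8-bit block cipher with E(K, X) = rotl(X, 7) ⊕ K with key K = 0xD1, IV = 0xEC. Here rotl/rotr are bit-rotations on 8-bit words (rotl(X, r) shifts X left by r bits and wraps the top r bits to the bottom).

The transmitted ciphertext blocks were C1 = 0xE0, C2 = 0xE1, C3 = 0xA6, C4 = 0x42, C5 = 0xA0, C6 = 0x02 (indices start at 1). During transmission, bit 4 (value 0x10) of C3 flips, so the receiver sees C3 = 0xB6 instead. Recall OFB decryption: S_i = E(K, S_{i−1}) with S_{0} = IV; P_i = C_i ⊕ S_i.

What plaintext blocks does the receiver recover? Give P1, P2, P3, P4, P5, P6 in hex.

P1 = 0x47, P2 = 0xE3, P3 = 0x66, P4 = 0xFB, P5 = 0xAD, P6 = 0x55

Only C3 changed, to 0xB6. In OFB, a change in C_i flips the same bit in P_i only; the keystream is unaffected. Decrypting the received ciphertext:
P1: S = E(K, 0xEC) = 0xA7; 0xE0 ⊕ 0xA7 = 0x47.
P2: S = E(K, 0xA7) = 0x02; 0xE1 ⊕ 0x02 = 0xE3.
P3: S = E(K, 0x02) = 0xD0; 0xB6 ⊕ 0xD0 = 0x66.
P4: S = E(K, 0xD0) = 0xB9; 0x42 ⊕ 0xB9 = 0xFB.
P5: S = E(K, 0xB9) = 0x0D; 0xA0 ⊕ 0x0D = 0xAD.
P6: S = E(K, 0x0D) = 0x57; 0x02 ⊕ 0x57 = 0x55.
Blocks that differ from the original plaintext: P3.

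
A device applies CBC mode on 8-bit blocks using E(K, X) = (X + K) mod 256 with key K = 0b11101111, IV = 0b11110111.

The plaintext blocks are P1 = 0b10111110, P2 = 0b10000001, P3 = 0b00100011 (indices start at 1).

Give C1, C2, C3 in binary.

C1 = 0b00111000, C2 = 0b10101000, C3 = 0b01111010

CBC encryption: C_i = E(K, P_i ⊕ C_{i−1}), with C_{0} = IV.
C1: P1 ⊕ 0b11110111 = 0b01001001; E(K, 0b01001001) = 0b00111000.
C2: P2 ⊕ 0b00111000 = 0b10111001; E(K, 0b10111001) = 0b10101000.
C3: P3 ⊕ 0b10101000 = 0b10001011; E(K, 0b10001011) = 0b01111010.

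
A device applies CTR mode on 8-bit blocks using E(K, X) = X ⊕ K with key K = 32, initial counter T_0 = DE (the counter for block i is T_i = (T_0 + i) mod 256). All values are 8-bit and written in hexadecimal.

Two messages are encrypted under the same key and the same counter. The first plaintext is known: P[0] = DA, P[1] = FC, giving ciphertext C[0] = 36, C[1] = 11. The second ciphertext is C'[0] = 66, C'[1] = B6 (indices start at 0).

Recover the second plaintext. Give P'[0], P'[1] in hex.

P'[0] = 8A, P'[1] = 5B

In CTR with a reused counter, both messages share the same keystream S_i, so C_i ⊕ C'_i = P_i ⊕ P'_i and thus P'_i = P_i ⊕ C_i ⊕ C'_i.
P'[0]: DA ⊕ 36 ⊕ 66 = 8A.
P'[1]: FC ⊕ 11 ⊕ B6 = 5B.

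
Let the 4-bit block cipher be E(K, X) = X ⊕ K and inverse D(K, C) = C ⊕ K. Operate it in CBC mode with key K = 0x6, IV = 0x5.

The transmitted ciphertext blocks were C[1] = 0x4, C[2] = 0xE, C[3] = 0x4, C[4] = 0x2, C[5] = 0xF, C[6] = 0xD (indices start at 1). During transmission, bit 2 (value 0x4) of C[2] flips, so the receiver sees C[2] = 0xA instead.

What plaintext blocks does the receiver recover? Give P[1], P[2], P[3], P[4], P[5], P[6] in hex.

P[1] = 0x7, P[2] = 0x8, P[3] = 0x8, P[4] = 0x0, P[5] = 0xB, P[6] = 0x4

CBC decryption: P_i = D(K, C_i) ⊕ C_{i−1}, with C_{0} = IV.
Only C[2] changed, to 0xA. In CBC, a change in C_i garbles P_i and flips the same bit in P_{i+1}. Decrypting the received ciphertext:
P[1]: D(K, 0x4) = 0x2; 0x2 ⊕ 0x5 = 0x7.
P[2]: D(K, 0xA) = 0xC; 0xC ⊕ 0x4 = 0x8.
P[3]: D(K, 0x4) = 0x2; 0x2 ⊕ 0xA = 0x8.
P[4]: D(K, 0x2) = 0x4; 0x4 ⊕ 0x4 = 0x0.
P[5]: D(K, 0xF) = 0x9; 0x9 ⊕ 0x2 = 0xB.
P[6]: D(K, 0xD) = 0xB; 0xB ⊕ 0xF = 0x4.
Blocks that differ from the original plaintext: P[2], P[3].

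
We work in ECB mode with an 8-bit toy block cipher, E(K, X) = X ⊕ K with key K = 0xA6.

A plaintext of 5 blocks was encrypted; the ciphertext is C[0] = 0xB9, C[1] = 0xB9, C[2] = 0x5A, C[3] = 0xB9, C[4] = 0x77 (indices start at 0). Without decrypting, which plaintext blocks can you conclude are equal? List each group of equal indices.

ECB encrypts each block independently with the same key, so equal ciphertext blocks imply equal plaintext blocks.
C[0] = C[1] = C[3] = 0xB9, so P[0] = P[1] = P[3].

P[0] = P[1] = P[3]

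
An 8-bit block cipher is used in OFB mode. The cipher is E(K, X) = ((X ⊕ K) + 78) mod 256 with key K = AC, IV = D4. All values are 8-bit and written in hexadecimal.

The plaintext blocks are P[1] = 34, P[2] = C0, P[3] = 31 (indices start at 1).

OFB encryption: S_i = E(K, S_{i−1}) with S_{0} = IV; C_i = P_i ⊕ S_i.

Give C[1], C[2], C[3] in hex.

C[1]: S = E(K, D4) = F0; 34 ⊕ F0 = C4.
C[2]: S = E(K, F0) = D4; C0 ⊕ D4 = 14.
C[3]: S = E(K, D4) = F0; 31 ⊕ F0 = C1.

C[1] = C4, C[2] = 14, C[3] = C1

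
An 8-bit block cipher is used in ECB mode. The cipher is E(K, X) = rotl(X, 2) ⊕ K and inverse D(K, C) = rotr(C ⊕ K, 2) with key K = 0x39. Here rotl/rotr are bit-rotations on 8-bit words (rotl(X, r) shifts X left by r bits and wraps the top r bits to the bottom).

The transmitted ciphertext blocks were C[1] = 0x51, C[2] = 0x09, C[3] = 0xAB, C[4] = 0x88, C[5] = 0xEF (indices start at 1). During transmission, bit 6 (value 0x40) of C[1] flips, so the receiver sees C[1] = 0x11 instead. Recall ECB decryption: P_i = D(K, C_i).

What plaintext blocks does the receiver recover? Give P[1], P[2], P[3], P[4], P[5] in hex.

Only C[1] changed, to 0x11. In ECB, a change in C_i affects only P_i. Decrypting the received ciphertext:
P[1]: D(K, 0x11) = 0x0A.
P[2]: D(K, 0x09) = 0x0C.
P[3]: D(K, 0xAB) = 0xA4.
P[4]: D(K, 0x88) = 0x6C.
P[5]: D(K, 0xEF) = 0xB5.
Blocks that differ from the original plaintext: P[1].

P[1] = 0x0A, P[2] = 0x0C, P[3] = 0xA4, P[4] = 0x6C, P[5] = 0xB5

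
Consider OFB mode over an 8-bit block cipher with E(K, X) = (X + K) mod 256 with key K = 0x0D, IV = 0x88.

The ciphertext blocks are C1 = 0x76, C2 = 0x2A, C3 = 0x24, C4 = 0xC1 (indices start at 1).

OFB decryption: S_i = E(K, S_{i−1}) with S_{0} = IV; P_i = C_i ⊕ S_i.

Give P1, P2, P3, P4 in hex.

P1: S = E(K, 0x88) = 0x95; 0x76 ⊕ 0x95 = 0xE3.
P2: S = E(K, 0x95) = 0xA2; 0x2A ⊕ 0xA2 = 0x88.
P3: S = E(K, 0xA2) = 0xAF; 0x24 ⊕ 0xAF = 0x8B.
P4: S = E(K, 0xAF) = 0xBC; 0xC1 ⊕ 0xBC = 0x7D.

P1 = 0xE3, P2 = 0x88, P3 = 0x8B, P4 = 0x7D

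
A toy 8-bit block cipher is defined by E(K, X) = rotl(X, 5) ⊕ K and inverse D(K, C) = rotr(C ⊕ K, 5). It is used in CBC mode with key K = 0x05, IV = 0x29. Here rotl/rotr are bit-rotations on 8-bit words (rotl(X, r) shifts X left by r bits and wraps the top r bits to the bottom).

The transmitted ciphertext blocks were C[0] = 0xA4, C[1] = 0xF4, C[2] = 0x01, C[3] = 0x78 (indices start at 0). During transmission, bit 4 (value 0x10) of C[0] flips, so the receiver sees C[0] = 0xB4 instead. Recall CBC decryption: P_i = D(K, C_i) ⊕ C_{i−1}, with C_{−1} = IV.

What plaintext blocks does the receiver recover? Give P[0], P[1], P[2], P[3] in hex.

Only C[0] changed, to 0xB4. In CBC, a change in C_i garbles P_i and flips the same bit in P_{i+1}. Decrypting the received ciphertext:
P[0]: D(K, 0xB4) = 0x8D; 0x8D ⊕ 0x29 = 0xA4.
P[1]: D(K, 0xF4) = 0x8F; 0x8F ⊕ 0xB4 = 0x3B.
P[2]: D(K, 0x01) = 0x20; 0x20 ⊕ 0xF4 = 0xD4.
P[3]: D(K, 0x78) = 0xEB; 0xEB ⊕ 0x01 = 0xEA.
Blocks that differ from the original plaintext: P[0], P[1].

P[0] = 0xA4, P[1] = 0x3B, P[2] = 0xD4, P[3] = 0xEA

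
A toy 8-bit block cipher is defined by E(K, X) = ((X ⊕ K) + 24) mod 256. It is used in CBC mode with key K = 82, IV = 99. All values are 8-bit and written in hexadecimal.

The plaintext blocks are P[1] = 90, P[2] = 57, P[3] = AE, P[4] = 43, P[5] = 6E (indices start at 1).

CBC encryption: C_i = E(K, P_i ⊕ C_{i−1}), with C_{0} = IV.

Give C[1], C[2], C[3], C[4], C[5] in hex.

C[1]: P[1] ⊕ 99 = 09; E(K, 09) = AF.
C[2]: P[2] ⊕ AF = F8; E(K, F8) = 9E.
C[3]: P[3] ⊕ 9E = 30; E(K, 30) = D6.
C[4]: P[4] ⊕ D6 = 95; E(K, 95) = 3B.
C[5]: P[5] ⊕ 3B = 55; E(K, 55) = FB.

C[1] = AF, C[2] = 9E, C[3] = D6, C[4] = 3B, C[5] = FB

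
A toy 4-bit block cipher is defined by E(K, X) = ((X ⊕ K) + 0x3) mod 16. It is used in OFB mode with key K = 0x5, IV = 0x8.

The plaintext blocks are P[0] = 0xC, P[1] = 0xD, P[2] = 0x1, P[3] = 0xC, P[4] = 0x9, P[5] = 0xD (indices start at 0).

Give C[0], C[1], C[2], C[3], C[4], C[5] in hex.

C[0] = 0xC, C[1] = 0x5, C[2] = 0x1, C[3] = 0x4, C[4] = 0x9, C[5] = 0x5

OFB encryption: S_i = E(K, S_{i−1}) with S_{−1} = IV; C_i = P_i ⊕ S_i.
C[0]: S = E(K, 0x8) = 0x0; 0xC ⊕ 0x0 = 0xC.
C[1]: S = E(K, 0x0) = 0x8; 0xD ⊕ 0x8 = 0x5.
C[2]: S = E(K, 0x8) = 0x0; 0x1 ⊕ 0x0 = 0x1.
C[3]: S = E(K, 0x0) = 0x8; 0xC ⊕ 0x8 = 0x4.
C[4]: S = E(K, 0x8) = 0x0; 0x9 ⊕ 0x0 = 0x9.
C[5]: S = E(K, 0x0) = 0x8; 0xD ⊕ 0x8 = 0x5.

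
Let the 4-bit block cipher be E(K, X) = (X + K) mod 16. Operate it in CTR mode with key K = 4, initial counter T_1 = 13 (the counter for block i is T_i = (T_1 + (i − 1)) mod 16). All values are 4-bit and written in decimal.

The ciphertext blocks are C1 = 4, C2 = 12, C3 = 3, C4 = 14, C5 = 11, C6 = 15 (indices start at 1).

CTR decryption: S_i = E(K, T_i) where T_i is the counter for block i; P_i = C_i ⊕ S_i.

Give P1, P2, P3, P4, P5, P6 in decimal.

P1: T = 13, S = E(K, T) = 1; 4 ⊕ 1 = 5.
P2: T = 14, S = E(K, T) = 2; 12 ⊕ 2 = 14.
P3: T = 15, S = E(K, T) = 3; 3 ⊕ 3 = 0.
P4: T = 0, S = E(K, T) = 4; 14 ⊕ 4 = 10.
P5: T = 1, S = E(K, T) = 5; 11 ⊕ 5 = 14.
P6: T = 2, S = E(K, T) = 6; 15 ⊕ 6 = 9.

P1 = 5, P2 = 14, P3 = 0, P4 = 10, P5 = 14, P6 = 9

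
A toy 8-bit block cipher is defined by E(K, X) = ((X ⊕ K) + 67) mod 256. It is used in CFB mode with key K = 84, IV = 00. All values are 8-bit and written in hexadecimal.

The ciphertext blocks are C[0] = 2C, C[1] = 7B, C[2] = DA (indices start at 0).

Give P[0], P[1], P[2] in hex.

P[0] = C7, P[1] = 74, P[2] = BC

CFB decryption: P_i = C_i ⊕ E(K, C_{i−1}), with C_{−1} = IV.
P[0]: E(K, 00) = EB; 2C ⊕ EB = C7.
P[1]: E(K, 2C) = 0F; 7B ⊕ 0F = 74.
P[2]: E(K, 7B) = 66; DA ⊕ 66 = BC.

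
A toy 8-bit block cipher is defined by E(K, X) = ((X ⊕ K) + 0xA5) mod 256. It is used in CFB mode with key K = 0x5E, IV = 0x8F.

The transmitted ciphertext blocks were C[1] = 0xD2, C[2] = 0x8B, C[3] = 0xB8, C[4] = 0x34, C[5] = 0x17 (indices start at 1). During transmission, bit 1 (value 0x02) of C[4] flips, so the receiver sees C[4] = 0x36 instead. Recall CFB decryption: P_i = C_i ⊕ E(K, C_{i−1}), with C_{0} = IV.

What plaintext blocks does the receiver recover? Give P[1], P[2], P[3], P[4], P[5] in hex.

Only C[4] changed, to 0x36. In CFB, a change in C_i flips the same bit in P_i and garbles P_{i+1}. Decrypting the received ciphertext:
P[1]: E(K, 0x8F) = 0x76; 0xD2 ⊕ 0x76 = 0xA4.
P[2]: E(K, 0xD2) = 0x31; 0x8B ⊕ 0x31 = 0xBA.
P[3]: E(K, 0x8B) = 0x7A; 0xB8 ⊕ 0x7A = 0xC2.
P[4]: E(K, 0xB8) = 0x8B; 0x36 ⊕ 0x8B = 0xBD.
P[5]: E(K, 0x36) = 0x0D; 0x17 ⊕ 0x0D = 0x1A.
Blocks that differ from the original plaintext: P[4], P[5].

P[1] = 0xA4, P[2] = 0xBA, P[3] = 0xC2, P[4] = 0xBD, P[5] = 0x1A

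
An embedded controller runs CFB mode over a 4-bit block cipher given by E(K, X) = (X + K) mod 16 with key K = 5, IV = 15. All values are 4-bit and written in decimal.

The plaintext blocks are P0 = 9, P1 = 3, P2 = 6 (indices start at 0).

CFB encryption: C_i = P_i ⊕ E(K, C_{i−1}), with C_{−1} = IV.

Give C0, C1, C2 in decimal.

C0 = 13, C1 = 1, C2 = 0

C0: E(K, 15) = 4; 9 ⊕ 4 = 13.
C1: E(K, 13) = 2; 3 ⊕ 2 = 1.
C2: E(K, 1) = 6; 6 ⊕ 6 = 0.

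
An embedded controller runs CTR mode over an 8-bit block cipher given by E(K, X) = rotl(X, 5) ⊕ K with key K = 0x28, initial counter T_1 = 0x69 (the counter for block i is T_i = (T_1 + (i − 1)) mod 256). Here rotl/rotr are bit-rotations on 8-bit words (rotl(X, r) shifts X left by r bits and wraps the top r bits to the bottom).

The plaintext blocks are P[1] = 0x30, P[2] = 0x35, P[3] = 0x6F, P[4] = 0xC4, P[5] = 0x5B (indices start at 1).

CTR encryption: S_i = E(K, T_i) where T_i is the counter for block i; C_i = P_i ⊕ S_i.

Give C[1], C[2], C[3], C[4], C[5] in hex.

C[1] = 0x35, C[2] = 0x50, C[3] = 0x2A, C[4] = 0x61, C[5] = 0xDE

C[1]: T = 0x69, S = E(K, T) = 0x05; 0x30 ⊕ 0x05 = 0x35.
C[2]: T = 0x6A, S = E(K, T) = 0x65; 0x35 ⊕ 0x65 = 0x50.
C[3]: T = 0x6B, S = E(K, T) = 0x45; 0x6F ⊕ 0x45 = 0x2A.
C[4]: T = 0x6C, S = E(K, T) = 0xA5; 0xC4 ⊕ 0xA5 = 0x61.
C[5]: T = 0x6D, S = E(K, T) = 0x85; 0x5B ⊕ 0x85 = 0xDE.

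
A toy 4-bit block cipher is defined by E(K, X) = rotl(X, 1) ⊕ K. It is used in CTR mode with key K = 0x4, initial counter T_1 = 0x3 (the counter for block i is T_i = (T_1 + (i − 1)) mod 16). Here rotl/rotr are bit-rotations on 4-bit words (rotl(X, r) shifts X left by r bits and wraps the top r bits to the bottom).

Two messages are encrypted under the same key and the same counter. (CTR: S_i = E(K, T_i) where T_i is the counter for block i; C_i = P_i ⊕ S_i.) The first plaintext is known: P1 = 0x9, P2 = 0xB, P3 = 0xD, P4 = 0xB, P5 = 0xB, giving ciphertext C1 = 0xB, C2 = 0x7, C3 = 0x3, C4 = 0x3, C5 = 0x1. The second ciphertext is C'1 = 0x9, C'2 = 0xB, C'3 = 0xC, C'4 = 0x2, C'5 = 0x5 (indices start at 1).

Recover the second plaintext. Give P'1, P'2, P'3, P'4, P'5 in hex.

P'1 = 0xB, P'2 = 0x7, P'3 = 0x2, P'4 = 0xA, P'5 = 0xF

In CTR with a reused counter, both messages share the same keystream S_i, so C_i ⊕ C'_i = P_i ⊕ P'_i and thus P'_i = P_i ⊕ C_i ⊕ C'_i.
P'1: 0x9 ⊕ 0xB ⊕ 0x9 = 0xB.
P'2: 0xB ⊕ 0x7 ⊕ 0xB = 0x7.
P'3: 0xD ⊕ 0x3 ⊕ 0xC = 0x2.
P'4: 0xB ⊕ 0x3 ⊕ 0x2 = 0xA.
P'5: 0xB ⊕ 0x1 ⊕ 0x5 = 0xF.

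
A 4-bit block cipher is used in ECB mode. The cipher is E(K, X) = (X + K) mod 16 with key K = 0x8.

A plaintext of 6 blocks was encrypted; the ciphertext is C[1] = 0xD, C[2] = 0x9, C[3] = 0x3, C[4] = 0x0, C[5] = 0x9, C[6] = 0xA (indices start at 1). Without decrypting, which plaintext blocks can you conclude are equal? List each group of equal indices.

ECB encrypts each block independently with the same key, so equal ciphertext blocks imply equal plaintext blocks.
C[2] = C[5] = 0x9, so P[2] = P[5].

P[2] = P[5]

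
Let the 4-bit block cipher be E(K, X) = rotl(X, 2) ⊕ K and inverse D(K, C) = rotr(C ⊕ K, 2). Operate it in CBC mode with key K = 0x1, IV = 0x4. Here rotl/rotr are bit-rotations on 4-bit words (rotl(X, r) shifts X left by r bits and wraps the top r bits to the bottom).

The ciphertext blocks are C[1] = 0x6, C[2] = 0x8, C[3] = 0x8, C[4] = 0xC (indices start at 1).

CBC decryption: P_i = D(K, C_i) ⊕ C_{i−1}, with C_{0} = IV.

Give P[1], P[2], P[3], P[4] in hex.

P[1]: D(K, 0x6) = 0xD; 0xD ⊕ 0x4 = 0x9.
P[2]: D(K, 0x8) = 0x6; 0x6 ⊕ 0x6 = 0x0.
P[3]: D(K, 0x8) = 0x6; 0x6 ⊕ 0x8 = 0xE.
P[4]: D(K, 0xC) = 0x7; 0x7 ⊕ 0x8 = 0xF.

P[1] = 0x9, P[2] = 0x0, P[3] = 0xE, P[4] = 0xF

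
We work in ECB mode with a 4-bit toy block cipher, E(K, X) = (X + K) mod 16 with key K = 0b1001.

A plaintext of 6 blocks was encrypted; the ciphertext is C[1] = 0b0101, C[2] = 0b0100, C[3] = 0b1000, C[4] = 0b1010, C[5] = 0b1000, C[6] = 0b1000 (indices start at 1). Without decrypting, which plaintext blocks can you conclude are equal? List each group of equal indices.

ECB encrypts each block independently with the same key, so equal ciphertext blocks imply equal plaintext blocks.
C[3] = C[5] = C[6] = 0b1000, so P[3] = P[5] = P[6].

P[3] = P[5] = P[6]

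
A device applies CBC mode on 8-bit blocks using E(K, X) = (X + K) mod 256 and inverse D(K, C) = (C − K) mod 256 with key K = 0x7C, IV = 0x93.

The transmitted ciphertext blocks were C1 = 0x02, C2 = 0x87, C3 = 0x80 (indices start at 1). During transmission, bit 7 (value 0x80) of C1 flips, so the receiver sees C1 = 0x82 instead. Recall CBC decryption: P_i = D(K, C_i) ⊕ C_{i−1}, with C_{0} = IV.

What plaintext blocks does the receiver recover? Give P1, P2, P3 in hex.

P1 = 0x95, P2 = 0x89, P3 = 0x83

Only C1 changed, to 0x82. In CBC, a change in C_i garbles P_i and flips the same bit in P_{i+1}. Decrypting the received ciphertext:
P1: D(K, 0x82) = 0x06; 0x06 ⊕ 0x93 = 0x95.
P2: D(K, 0x87) = 0x0B; 0x0B ⊕ 0x82 = 0x89.
P3: D(K, 0x80) = 0x04; 0x04 ⊕ 0x87 = 0x83.
Blocks that differ from the original plaintext: P1, P2.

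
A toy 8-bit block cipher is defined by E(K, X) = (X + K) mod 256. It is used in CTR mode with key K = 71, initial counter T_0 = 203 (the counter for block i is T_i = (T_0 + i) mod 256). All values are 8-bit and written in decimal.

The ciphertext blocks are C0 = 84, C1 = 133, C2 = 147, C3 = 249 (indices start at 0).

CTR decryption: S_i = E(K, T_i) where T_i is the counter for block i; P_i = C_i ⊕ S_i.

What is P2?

P2 = 135

P2: T = 205, S = E(K, T) = 20; 147 ⊕ 20 = 135.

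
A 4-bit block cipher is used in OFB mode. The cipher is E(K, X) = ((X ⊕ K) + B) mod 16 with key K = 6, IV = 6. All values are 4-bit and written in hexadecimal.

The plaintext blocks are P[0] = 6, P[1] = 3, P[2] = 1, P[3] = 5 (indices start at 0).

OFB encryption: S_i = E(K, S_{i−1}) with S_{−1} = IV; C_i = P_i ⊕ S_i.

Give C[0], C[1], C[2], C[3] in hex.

C[0] = D, C[1] = B, C[2] = 8, C[3] = F

C[0]: S = E(K, 6) = B; 6 ⊕ B = D.
C[1]: S = E(K, B) = 8; 3 ⊕ 8 = B.
C[2]: S = E(K, 8) = 9; 1 ⊕ 9 = 8.
C[3]: S = E(K, 9) = A; 5 ⊕ A = F.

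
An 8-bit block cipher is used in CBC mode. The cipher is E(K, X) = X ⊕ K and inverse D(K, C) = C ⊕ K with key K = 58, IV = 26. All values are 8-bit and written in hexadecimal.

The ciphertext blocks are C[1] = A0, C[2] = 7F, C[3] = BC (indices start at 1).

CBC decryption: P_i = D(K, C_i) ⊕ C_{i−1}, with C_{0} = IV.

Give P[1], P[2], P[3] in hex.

P[1] = DE, P[2] = 87, P[3] = 9B

P[1]: D(K, A0) = F8; F8 ⊕ 26 = DE.
P[2]: D(K, 7F) = 27; 27 ⊕ A0 = 87.
P[3]: D(K, BC) = E4; E4 ⊕ 7F = 9B.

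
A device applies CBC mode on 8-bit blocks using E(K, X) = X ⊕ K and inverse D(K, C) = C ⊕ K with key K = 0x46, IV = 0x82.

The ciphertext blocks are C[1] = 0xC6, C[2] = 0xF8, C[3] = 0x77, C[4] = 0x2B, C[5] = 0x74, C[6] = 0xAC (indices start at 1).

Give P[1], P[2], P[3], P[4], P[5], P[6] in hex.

CBC decryption: P_i = D(K, C_i) ⊕ C_{i−1}, with C_{0} = IV.
P[1]: D(K, 0xC6) = 0x80; 0x80 ⊕ 0x82 = 0x02.
P[2]: D(K, 0xF8) = 0xBE; 0xBE ⊕ 0xC6 = 0x78.
P[3]: D(K, 0x77) = 0x31; 0x31 ⊕ 0xF8 = 0xC9.
P[4]: D(K, 0x2B) = 0x6D; 0x6D ⊕ 0x77 = 0x1A.
P[5]: D(K, 0x74) = 0x32; 0x32 ⊕ 0x2B = 0x19.
P[6]: D(K, 0xAC) = 0xEA; 0xEA ⊕ 0x74 = 0x9E.

P[1] = 0x02, P[2] = 0x78, P[3] = 0xC9, P[4] = 0x1A, P[5] = 0x19, P[6] = 0x9E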